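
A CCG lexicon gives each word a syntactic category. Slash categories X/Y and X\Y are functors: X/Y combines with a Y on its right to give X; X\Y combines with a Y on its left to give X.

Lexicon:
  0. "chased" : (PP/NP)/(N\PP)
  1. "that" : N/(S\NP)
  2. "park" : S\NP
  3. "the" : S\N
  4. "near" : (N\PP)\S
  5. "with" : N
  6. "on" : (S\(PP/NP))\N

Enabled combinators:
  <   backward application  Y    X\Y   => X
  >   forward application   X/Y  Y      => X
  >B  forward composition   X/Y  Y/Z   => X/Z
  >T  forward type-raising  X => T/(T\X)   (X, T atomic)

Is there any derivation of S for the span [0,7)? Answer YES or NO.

YES

[0,7] S   <
  [0,5] PP/NP   >
    [0,1] "chased" : (PP/NP)/(N\PP)
    [1,5] N\PP   <
      [1,4] S   <
        [1,3] N   >
          [1,2] "that" : N/(S\NP)
          [2,3] "park" : S\NP
        [3,4] "the" : S\N
      [4,5] "near" : (N\PP)\S
  [5,7] S\(PP/NP)   <
    [5,6] "with" : N
    [6,7] "on" : (S\(PP/NP))\N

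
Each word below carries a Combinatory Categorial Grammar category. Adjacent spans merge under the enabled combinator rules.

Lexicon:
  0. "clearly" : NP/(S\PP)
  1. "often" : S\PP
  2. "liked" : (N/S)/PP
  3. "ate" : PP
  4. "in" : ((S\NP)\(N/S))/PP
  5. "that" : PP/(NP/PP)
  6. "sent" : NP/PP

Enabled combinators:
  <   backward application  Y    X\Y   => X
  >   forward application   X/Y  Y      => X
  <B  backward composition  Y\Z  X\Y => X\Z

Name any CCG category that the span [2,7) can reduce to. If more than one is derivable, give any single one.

[0,7] S   <
  [0,2] NP   >
    [0,1] "clearly" : NP/(S\PP)
    [1,2] "often" : S\PP
  [2,7] S\NP   <
    [2,4] N/S   >
      [2,3] "liked" : (N/S)/PP
      [3,4] "ate" : PP
    [4,7] (S\NP)\(N/S)   >
      [4,5] "in" : ((S\NP)\(N/S))/PP
      [5,7] PP   >
        [5,6] "that" : PP/(NP/PP)
        [6,7] "sent" : NP/PP

S\NP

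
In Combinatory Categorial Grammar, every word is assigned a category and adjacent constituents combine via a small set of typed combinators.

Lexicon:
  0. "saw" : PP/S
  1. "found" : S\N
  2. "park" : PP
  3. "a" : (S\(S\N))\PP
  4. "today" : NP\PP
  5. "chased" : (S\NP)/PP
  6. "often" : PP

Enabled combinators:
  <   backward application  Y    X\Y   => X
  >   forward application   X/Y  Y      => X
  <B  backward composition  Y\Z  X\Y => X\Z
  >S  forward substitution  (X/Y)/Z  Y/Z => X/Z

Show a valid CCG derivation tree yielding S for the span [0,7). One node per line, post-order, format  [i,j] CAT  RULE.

[0,1] PP/S  lex  "saw"
[1,2] S\N  lex  "found"
[2,3] PP  lex  "park"
[3,4] (S\(S\N))\PP  lex  "a"
[2,4] S\(S\N)  <  k=3
[1,4] S  <  k=2
[0,4] PP  >  k=1
[4,5] NP\PP  lex  "today"
[0,5] NP  <  k=4
[5,6] (S\NP)/PP  lex  "chased"
[6,7] PP  lex  "often"
[5,7] S\NP  >  k=6
[0,7] S  <  k=5

[0,7] S   <
  [0,5] NP   <
    [0,4] PP   >
      [0,1] "saw" : PP/S
      [1,4] S   <
        [1,2] "found" : S\N
        [2,4] S\(S\N)   <
          [2,3] "park" : PP
          [3,4] "a" : (S\(S\N))\PP
    [4,5] "today" : NP\PP
  [5,7] S\NP   >
    [5,6] "chased" : (S\NP)/PP
    [6,7] "often" : PP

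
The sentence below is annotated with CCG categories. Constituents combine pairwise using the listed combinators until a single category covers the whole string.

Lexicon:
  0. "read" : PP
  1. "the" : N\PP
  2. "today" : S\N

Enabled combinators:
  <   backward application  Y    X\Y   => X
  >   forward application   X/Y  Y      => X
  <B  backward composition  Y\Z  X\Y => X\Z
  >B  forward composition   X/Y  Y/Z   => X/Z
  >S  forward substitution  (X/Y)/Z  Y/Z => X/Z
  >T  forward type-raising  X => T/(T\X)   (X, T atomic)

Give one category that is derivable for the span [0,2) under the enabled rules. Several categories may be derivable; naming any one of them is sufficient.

N

[0,3] S   <
  [0,2] N   >
    [0,1] N/(N\PP)   >T
      [0,1] "read" : PP
    [1,2] "the" : N\PP
  [2,3] "today" : S\N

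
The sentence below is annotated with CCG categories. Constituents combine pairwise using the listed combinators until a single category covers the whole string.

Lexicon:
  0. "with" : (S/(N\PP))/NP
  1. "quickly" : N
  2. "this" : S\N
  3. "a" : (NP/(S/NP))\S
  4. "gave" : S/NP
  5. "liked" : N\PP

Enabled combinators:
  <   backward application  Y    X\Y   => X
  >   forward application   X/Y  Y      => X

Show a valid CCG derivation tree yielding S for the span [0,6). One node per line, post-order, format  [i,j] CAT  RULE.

[0,6] S   >
  [0,5] S/(N\PP)   >
    [0,1] "with" : (S/(N\PP))/NP
    [1,5] NP   >
      [1,4] NP/(S/NP)   <
        [1,3] S   <
          [1,2] "quickly" : N
          [2,3] "this" : S\N
        [3,4] "a" : (NP/(S/NP))\S
      [4,5] "gave" : S/NP
  [5,6] "liked" : N\PP

[0,1] (S/(N\PP))/NP  lex  "with"
[1,2] N  lex  "quickly"
[2,3] S\N  lex  "this"
[1,3] S  <  k=2
[3,4] (NP/(S/NP))\S  lex  "a"
[1,4] NP/(S/NP)  <  k=3
[4,5] S/NP  lex  "gave"
[1,5] NP  >  k=4
[0,5] S/(N\PP)  >  k=1
[5,6] N\PP  lex  "liked"
[0,6] S  >  k=5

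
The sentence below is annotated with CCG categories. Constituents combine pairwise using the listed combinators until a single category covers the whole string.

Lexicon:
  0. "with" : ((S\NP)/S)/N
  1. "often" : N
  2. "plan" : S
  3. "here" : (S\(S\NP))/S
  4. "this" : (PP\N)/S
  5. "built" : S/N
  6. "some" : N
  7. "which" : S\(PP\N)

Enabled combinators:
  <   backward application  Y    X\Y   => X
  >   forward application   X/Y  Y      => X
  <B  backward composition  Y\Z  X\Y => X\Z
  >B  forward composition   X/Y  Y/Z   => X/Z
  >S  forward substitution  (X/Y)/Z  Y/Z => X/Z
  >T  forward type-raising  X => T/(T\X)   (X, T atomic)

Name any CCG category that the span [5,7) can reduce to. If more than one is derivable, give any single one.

S

[0,8] S   <
  [0,3] S\NP   >
    [0,2] (S\NP)/S   >
      [0,1] "with" : ((S\NP)/S)/N
      [1,2] "often" : N
    [2,3] "plan" : S
  [3,8] S\(S\NP)   >
    [3,4] "here" : (S\(S\NP))/S
    [4,8] S   <
      [4,7] PP\N   >
        [4,5] "this" : (PP\N)/S
        [5,7] S   >
          [5,6] "built" : S/N
          [6,7] "some" : N
      [7,8] "which" : S\(PP\N)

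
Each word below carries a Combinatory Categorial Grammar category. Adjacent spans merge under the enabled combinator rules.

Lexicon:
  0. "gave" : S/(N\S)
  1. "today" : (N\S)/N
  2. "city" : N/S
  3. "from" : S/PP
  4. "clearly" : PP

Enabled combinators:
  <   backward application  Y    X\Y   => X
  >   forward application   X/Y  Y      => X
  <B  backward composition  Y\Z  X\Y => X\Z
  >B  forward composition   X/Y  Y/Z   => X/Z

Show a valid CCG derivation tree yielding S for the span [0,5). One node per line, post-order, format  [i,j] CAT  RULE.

[0,1] S/(N\S)  lex  "gave"
[1,2] (N\S)/N  lex  "today"
[0,2] S/N  >B  k=1
[2,3] N/S  lex  "city"
[3,4] S/PP  lex  "from"
[4,5] PP  lex  "clearly"
[3,5] S  >  k=4
[2,5] N  >  k=3
[0,5] S  >  k=2

[0,5] S   >
  [0,2] S/N   >B
    [0,1] "gave" : S/(N\S)
    [1,2] "today" : (N\S)/N
  [2,5] N   >
    [2,3] "city" : N/S
    [3,5] S   >
      [3,4] "from" : S/PP
      [4,5] "clearly" : PP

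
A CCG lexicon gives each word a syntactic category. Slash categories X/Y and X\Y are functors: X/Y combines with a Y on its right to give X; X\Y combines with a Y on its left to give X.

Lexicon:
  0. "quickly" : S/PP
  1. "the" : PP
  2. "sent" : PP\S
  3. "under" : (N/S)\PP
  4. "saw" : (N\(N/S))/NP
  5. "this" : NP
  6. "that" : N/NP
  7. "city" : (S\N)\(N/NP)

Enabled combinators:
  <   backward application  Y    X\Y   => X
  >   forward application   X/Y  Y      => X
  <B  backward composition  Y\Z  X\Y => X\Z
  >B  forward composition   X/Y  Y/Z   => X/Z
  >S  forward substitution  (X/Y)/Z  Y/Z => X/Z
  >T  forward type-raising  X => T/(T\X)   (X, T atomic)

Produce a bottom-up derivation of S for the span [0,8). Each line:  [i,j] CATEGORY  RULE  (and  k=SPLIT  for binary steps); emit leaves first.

[0,1] S/PP  lex  "quickly"
[1,2] PP  lex  "the"
[0,2] S  >  k=1
[2,3] PP\S  lex  "sent"
[0,3] PP  <  k=2
[3,4] (N/S)\PP  lex  "under"
[4,5] (N\(N/S))/NP  lex  "saw"
[5,6] NP  lex  "this"
[4,6] N\(N/S)  >  k=5
[3,6] N\PP  <B  k=4
[0,6] N  <  k=3
[6,7] N/NP  lex  "that"
[7,8] (S\N)\(N/NP)  lex  "city"
[6,8] S\N  <  k=7
[0,8] S  <  k=6

[0,8] S   <
  [0,6] N   <
    [0,3] PP   <
      [0,2] S   >
        [0,1] "quickly" : S/PP
        [1,2] "the" : PP
      [2,3] "sent" : PP\S
    [3,6] N\PP   <B
      [3,4] "under" : (N/S)\PP
      [4,6] N\(N/S)   >
        [4,5] "saw" : (N\(N/S))/NP
        [5,6] "this" : NP
  [6,8] S\N   <
    [6,7] "that" : N/NP
    [7,8] "city" : (S\N)\(N/NP)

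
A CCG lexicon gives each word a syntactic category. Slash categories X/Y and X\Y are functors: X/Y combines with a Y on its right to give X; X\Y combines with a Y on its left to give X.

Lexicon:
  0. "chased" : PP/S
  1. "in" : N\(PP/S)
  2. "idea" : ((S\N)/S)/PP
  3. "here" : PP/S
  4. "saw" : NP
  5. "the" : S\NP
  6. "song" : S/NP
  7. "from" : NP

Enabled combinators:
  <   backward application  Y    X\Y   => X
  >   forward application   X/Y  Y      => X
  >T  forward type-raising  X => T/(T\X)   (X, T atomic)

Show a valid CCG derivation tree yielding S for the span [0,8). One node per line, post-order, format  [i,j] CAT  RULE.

[0,8] S   <
  [0,2] N   <
    [0,1] "chased" : PP/S
    [1,2] "in" : N\(PP/S)
  [2,8] S\N   >
    [2,6] (S\N)/S   >
      [2,3] "idea" : ((S\N)/S)/PP
      [3,6] PP   >
        [3,4] "here" : PP/S
        [4,6] S   >
          [4,5] S/(S\NP)   >T
            [4,5] "saw" : NP
          [5,6] "the" : S\NP
    [6,8] S   >
      [6,7] "song" : S/NP
      [7,8] "from" : NP

[0,1] PP/S  lex  "chased"
[1,2] N\(PP/S)  lex  "in"
[0,2] N  <  k=1
[2,3] ((S\N)/S)/PP  lex  "idea"
[3,4] PP/S  lex  "here"
[4,5] NP  lex  "saw"
[4,5] S/(S\NP)  >T
[5,6] S\NP  lex  "the"
[4,6] S  >  k=5
[3,6] PP  >  k=4
[2,6] (S\N)/S  >  k=3
[6,7] S/NP  lex  "song"
[7,8] NP  lex  "from"
[6,8] S  >  k=7
[2,8] S\N  >  k=6
[0,8] S  <  k=2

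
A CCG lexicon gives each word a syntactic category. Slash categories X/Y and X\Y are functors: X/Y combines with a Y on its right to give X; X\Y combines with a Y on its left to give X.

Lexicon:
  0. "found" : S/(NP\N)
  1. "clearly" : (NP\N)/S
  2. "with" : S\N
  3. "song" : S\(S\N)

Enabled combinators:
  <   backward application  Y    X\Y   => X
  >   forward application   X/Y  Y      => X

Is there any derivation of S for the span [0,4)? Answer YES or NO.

[0,4] S   >
  [0,1] "found" : S/(NP\N)
  [1,4] NP\N   >
    [1,2] "clearly" : (NP\N)/S
    [2,4] S   <
      [2,3] "with" : S\N
      [3,4] "song" : S\(S\N)

YES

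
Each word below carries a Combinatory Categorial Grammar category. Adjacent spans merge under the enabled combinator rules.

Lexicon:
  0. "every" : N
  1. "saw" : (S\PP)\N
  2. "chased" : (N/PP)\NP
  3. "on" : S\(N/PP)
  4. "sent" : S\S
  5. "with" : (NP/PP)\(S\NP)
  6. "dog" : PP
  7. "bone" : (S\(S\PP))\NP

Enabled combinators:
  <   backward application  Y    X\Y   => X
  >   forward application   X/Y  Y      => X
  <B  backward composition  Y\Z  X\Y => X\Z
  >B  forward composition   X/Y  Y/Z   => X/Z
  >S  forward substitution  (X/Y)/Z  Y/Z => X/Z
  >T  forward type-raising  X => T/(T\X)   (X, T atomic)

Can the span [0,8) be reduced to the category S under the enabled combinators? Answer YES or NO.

YES

[0,8] S   <
  [0,2] S\PP   <
    [0,1] "every" : N
    [1,2] "saw" : (S\PP)\N
  [2,8] S\(S\PP)   <
    [2,7] NP   >
      [2,6] NP/PP   <
        [2,5] S\NP   <B
          [2,4] S\NP   <B
            [2,3] "chased" : (N/PP)\NP
            [3,4] "on" : S\(N/PP)
          [4,5] "sent" : S\S
        [5,6] "with" : (NP/PP)\(S\NP)
      [6,7] "dog" : PP
    [7,8] "bone" : (S\(S\PP))\NP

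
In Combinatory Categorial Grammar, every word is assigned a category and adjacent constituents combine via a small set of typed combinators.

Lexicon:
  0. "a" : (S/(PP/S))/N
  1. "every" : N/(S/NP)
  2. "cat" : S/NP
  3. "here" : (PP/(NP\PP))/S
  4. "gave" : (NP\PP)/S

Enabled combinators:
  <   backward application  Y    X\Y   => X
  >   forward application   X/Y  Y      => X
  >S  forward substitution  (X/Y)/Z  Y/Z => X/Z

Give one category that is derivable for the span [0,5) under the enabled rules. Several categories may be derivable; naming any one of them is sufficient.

S

[0,5] S   >
  [0,3] S/(PP/S)   >
    [0,1] "a" : (S/(PP/S))/N
    [1,3] N   >
      [1,2] "every" : N/(S/NP)
      [2,3] "cat" : S/NP
  [3,5] PP/S   >S
    [3,4] "here" : (PP/(NP\PP))/S
    [4,5] "gave" : (NP\PP)/S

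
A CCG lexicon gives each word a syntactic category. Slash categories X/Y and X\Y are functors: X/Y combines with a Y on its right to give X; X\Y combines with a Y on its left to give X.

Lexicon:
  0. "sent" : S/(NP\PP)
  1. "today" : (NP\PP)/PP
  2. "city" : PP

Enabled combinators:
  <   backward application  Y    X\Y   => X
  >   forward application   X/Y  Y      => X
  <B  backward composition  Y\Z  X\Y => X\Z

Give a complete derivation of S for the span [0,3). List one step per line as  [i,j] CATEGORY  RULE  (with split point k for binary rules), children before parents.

[0,3] S   >
  [0,1] "sent" : S/(NP\PP)
  [1,3] NP\PP   >
    [1,2] "today" : (NP\PP)/PP
    [2,3] "city" : PP

[0,1] S/(NP\PP)  lex  "sent"
[1,2] (NP\PP)/PP  lex  "today"
[2,3] PP  lex  "city"
[1,3] NP\PP  >  k=2
[0,3] S  >  k=1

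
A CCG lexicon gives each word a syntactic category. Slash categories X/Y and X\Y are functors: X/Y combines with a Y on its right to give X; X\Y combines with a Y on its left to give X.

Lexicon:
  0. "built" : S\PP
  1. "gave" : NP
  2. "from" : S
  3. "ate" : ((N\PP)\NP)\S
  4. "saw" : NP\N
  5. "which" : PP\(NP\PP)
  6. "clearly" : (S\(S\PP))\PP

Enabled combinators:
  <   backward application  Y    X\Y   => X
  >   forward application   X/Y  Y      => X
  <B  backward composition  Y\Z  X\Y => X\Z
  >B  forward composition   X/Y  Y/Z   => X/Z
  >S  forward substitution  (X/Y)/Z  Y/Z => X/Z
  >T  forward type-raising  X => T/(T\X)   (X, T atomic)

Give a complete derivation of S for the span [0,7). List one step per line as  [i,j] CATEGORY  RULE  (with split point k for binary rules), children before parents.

[0,1] S\PP  lex  "built"
[1,2] NP  lex  "gave"
[2,3] S  lex  "from"
[3,4] ((N\PP)\NP)\S  lex  "ate"
[2,4] (N\PP)\NP  <  k=3
[1,4] N\PP  <  k=2
[4,5] NP\N  lex  "saw"
[1,5] NP\PP  <B  k=4
[5,6] PP\(NP\PP)  lex  "which"
[1,6] PP  <  k=5
[6,7] (S\(S\PP))\PP  lex  "clearly"
[1,7] S\(S\PP)  <  k=6
[0,7] S  <  k=1

[0,7] S   <
  [0,1] "built" : S\PP
  [1,7] S\(S\PP)   <
    [1,6] PP   <
      [1,5] NP\PP   <B
        [1,4] N\PP   <
          [1,2] "gave" : NP
          [2,4] (N\PP)\NP   <
            [2,3] "from" : S
            [3,4] "ate" : ((N\PP)\NP)\S
        [4,5] "saw" : NP\N
      [5,6] "which" : PP\(NP\PP)
    [6,7] "clearly" : (S\(S\PP))\PP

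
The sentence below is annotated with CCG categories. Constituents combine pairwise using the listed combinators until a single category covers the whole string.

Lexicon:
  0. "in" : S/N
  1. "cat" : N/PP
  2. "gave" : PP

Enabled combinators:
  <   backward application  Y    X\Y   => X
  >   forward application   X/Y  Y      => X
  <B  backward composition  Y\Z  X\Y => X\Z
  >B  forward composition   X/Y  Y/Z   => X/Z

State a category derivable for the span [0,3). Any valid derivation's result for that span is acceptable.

S

[0,3] S   >
  [0,2] S/PP   >B
    [0,1] "in" : S/N
    [1,2] "cat" : N/PP
  [2,3] "gave" : PP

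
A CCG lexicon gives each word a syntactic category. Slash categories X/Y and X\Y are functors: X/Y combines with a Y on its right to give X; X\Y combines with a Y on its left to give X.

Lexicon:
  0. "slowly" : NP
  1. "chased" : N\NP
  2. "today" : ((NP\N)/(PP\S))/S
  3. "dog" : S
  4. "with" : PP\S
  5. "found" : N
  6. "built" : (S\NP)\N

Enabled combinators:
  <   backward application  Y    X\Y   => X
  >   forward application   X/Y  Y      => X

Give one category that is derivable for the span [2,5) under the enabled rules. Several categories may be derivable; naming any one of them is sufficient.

[0,7] S   <
  [0,5] NP   <
    [0,2] N   <
      [0,1] "slowly" : NP
      [1,2] "chased" : N\NP
    [2,5] NP\N   >
      [2,4] (NP\N)/(PP\S)   >
        [2,3] "today" : ((NP\N)/(PP\S))/S
        [3,4] "dog" : S
      [4,5] "with" : PP\S
  [5,7] S\NP   <
    [5,6] "found" : N
    [6,7] "built" : (S\NP)\N

NP\N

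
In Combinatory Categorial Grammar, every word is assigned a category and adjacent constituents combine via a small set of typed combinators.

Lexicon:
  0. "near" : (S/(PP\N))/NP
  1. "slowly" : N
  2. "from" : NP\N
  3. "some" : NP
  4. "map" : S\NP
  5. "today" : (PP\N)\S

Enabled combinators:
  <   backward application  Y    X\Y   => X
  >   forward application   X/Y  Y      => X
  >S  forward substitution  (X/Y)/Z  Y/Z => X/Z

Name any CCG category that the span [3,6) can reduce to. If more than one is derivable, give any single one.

[0,6] S   >
  [0,3] S/(PP\N)   >
    [0,1] "near" : (S/(PP\N))/NP
    [1,3] NP   <
      [1,2] "slowly" : N
      [2,3] "from" : NP\N
  [3,6] PP\N   <
    [3,5] S   <
      [3,4] "some" : NP
      [4,5] "map" : S\NP
    [5,6] "today" : (PP\N)\S

PP\N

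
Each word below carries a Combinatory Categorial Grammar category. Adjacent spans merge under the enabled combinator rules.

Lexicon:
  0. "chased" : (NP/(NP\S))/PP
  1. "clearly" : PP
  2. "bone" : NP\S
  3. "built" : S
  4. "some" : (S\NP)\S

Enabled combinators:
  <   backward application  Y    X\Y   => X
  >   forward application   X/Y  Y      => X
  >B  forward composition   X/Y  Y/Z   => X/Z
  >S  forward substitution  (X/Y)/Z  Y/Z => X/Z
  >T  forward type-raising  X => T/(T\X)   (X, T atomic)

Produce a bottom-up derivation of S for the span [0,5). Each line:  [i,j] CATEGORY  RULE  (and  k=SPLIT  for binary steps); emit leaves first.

[0,5] S   <
  [0,3] NP   >
    [0,2] NP/(NP\S)   >
      [0,1] "chased" : (NP/(NP\S))/PP
      [1,2] "clearly" : PP
    [2,3] "bone" : NP\S
  [3,5] S\NP   <
    [3,4] "built" : S
    [4,5] "some" : (S\NP)\S

[0,1] (NP/(NP\S))/PP  lex  "chased"
[1,2] PP  lex  "clearly"
[0,2] NP/(NP\S)  >  k=1
[2,3] NP\S  lex  "bone"
[0,3] NP  >  k=2
[3,4] S  lex  "built"
[4,5] (S\NP)\S  lex  "some"
[3,5] S\NP  <  k=4
[0,5] S  <  k=3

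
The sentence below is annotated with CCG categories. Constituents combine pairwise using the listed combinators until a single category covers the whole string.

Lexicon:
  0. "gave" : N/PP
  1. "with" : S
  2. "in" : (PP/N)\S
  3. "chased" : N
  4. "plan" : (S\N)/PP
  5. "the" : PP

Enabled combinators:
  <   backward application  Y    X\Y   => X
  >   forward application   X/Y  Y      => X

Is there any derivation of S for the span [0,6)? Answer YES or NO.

YES

[0,6] S   <
  [0,4] N   >
    [0,1] "gave" : N/PP
    [1,4] PP   >
      [1,3] PP/N   <
        [1,2] "with" : S
        [2,3] "in" : (PP/N)\S
      [3,4] "chased" : N
  [4,6] S\N   >
    [4,5] "plan" : (S\N)/PP
    [5,6] "the" : PP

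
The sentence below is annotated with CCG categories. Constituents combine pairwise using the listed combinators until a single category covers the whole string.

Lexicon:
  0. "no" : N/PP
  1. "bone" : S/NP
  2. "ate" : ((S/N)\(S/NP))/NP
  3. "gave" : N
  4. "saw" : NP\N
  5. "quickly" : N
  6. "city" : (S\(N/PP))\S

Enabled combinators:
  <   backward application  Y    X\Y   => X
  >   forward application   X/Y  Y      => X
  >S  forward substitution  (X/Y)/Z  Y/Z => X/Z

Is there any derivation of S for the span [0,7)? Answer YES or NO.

YES

[0,7] S   <
  [0,1] "no" : N/PP
  [1,7] S\(N/PP)   <
    [1,6] S   >
      [1,5] S/N   <
        [1,2] "bone" : S/NP
        [2,5] (S/N)\(S/NP)   >
          [2,3] "ate" : ((S/N)\(S/NP))/NP
          [3,5] NP   <
            [3,4] "gave" : N
            [4,5] "saw" : NP\N
      [5,6] "quickly" : N
    [6,7] "city" : (S\(N/PP))\S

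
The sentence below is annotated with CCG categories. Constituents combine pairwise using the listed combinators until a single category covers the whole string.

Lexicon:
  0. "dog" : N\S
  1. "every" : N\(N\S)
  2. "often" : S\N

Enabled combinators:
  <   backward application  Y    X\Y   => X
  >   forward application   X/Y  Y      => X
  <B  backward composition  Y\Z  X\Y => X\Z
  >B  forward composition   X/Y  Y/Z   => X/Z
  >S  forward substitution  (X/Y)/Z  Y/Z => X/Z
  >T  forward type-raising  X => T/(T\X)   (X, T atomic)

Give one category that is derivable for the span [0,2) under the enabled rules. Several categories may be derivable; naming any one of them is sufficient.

[0,3] S   <
  [0,2] N   <
    [0,1] "dog" : N\S
    [1,2] "every" : N\(N\S)
  [2,3] "often" : S\N

N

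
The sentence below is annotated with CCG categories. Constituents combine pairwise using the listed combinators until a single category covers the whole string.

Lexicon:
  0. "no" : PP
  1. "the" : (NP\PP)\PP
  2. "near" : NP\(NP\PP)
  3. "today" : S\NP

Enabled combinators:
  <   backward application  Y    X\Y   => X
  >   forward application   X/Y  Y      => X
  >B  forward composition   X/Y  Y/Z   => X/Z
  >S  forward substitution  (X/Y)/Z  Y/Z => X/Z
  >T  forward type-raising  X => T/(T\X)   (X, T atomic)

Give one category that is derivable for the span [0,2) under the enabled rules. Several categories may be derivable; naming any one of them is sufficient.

NP\PP

[0,4] S   <
  [0,3] NP   <
    [0,2] NP\PP   <
      [0,1] "no" : PP
      [1,2] "the" : (NP\PP)\PP
    [2,3] "near" : NP\(NP\PP)
  [3,4] "today" : S\NP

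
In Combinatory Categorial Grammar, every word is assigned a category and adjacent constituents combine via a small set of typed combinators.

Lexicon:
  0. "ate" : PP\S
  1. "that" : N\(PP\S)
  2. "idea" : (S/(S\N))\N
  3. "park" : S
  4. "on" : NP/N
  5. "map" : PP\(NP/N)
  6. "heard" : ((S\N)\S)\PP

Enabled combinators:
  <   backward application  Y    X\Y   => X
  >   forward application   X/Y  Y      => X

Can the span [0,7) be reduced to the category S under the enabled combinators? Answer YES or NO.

YES

[0,7] S   >
  [0,3] S/(S\N)   <
    [0,2] N   <
      [0,1] "ate" : PP\S
      [1,2] "that" : N\(PP\S)
    [2,3] "idea" : (S/(S\N))\N
  [3,7] S\N   <
    [3,4] "park" : S
    [4,7] (S\N)\S   <
      [4,6] PP   <
        [4,5] "on" : NP/N
        [5,6] "map" : PP\(NP/N)
      [6,7] "heard" : ((S\N)\S)\PP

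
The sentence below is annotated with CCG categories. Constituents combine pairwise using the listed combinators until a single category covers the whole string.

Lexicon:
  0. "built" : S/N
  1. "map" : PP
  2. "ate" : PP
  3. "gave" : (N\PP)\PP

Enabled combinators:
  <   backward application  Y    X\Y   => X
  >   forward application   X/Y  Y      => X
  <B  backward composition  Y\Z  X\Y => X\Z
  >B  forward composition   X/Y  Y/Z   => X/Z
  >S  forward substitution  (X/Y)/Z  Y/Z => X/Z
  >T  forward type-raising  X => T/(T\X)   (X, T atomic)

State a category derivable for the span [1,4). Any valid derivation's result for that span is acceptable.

N

[0,4] S   >
  [0,1] "built" : S/N
  [1,4] N   <
    [1,2] "map" : PP
    [2,4] N\PP   <
      [2,3] "ate" : PP
      [3,4] "gave" : (N\PP)\PP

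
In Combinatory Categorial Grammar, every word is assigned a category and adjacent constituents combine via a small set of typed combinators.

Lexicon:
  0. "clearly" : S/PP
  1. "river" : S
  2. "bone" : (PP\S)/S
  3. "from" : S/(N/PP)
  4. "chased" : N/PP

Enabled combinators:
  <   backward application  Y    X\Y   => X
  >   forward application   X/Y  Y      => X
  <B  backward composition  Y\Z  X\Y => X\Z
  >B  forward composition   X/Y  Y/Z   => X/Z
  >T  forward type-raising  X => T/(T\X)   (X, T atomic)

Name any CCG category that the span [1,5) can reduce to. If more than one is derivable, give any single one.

[0,5] S   >
  [0,1] "clearly" : S/PP
  [1,5] PP   >
    [1,2] PP/(PP\S)   >T
      [1,2] "river" : S
    [2,5] PP\S   >
      [2,3] "bone" : (PP\S)/S
      [3,5] S   >
        [3,4] "from" : S/(N/PP)
        [4,5] "chased" : N/PP

PP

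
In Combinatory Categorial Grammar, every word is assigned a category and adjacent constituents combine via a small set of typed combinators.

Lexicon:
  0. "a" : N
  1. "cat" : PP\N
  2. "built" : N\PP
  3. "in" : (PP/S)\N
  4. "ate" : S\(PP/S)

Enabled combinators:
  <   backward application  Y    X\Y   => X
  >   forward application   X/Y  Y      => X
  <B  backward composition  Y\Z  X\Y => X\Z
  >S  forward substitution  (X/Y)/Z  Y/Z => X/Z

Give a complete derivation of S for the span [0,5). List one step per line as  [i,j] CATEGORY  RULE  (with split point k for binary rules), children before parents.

[0,1] N  lex  "a"
[1,2] PP\N  lex  "cat"
[2,3] N\PP  lex  "built"
[3,4] (PP/S)\N  lex  "in"
[4,5] S\(PP/S)  lex  "ate"
[3,5] S\N  <B  k=4
[2,5] S\PP  <B  k=3
[1,5] S\N  <B  k=2
[0,5] S  <  k=1

[0,5] S   <
  [0,1] "a" : N
  [1,5] S\N   <B
    [1,2] "cat" : PP\N
    [2,5] S\PP   <B
      [2,3] "built" : N\PP
      [3,5] S\N   <B
        [3,4] "in" : (PP/S)\N
        [4,5] "ate" : S\(PP/S)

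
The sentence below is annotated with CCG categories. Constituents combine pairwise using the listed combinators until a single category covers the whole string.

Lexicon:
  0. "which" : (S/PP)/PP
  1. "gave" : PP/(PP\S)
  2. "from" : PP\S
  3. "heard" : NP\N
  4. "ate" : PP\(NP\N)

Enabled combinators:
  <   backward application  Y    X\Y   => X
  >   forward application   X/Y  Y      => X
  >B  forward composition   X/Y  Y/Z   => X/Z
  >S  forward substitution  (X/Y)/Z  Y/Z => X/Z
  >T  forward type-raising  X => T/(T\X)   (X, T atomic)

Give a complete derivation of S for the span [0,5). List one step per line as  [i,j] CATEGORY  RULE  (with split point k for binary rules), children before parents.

[0,5] S   >
  [0,3] S/PP   >
    [0,1] "which" : (S/PP)/PP
    [1,3] PP   >
      [1,2] "gave" : PP/(PP\S)
      [2,3] "from" : PP\S
  [3,5] PP   <
    [3,4] "heard" : NP\N
    [4,5] "ate" : PP\(NP\N)

[0,1] (S/PP)/PP  lex  "which"
[1,2] PP/(PP\S)  lex  "gave"
[2,3] PP\S  lex  "from"
[1,3] PP  >  k=2
[0,3] S/PP  >  k=1
[3,4] NP\N  lex  "heard"
[4,5] PP\(NP\N)  lex  "ate"
[3,5] PP  <  k=4
[0,5] S  >  k=3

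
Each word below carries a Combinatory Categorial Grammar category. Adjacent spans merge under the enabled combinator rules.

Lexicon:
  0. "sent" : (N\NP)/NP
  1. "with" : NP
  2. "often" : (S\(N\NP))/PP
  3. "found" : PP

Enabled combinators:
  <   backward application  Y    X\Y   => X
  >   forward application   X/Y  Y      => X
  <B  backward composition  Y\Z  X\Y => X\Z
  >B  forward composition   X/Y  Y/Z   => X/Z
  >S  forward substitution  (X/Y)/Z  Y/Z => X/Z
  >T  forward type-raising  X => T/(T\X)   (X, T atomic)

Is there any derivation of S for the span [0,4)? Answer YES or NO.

YES

[0,4] S   <
  [0,2] N\NP   >
    [0,1] "sent" : (N\NP)/NP
    [1,2] "with" : NP
  [2,4] S\(N\NP)   >
    [2,3] "often" : (S\(N\NP))/PP
    [3,4] "found" : PP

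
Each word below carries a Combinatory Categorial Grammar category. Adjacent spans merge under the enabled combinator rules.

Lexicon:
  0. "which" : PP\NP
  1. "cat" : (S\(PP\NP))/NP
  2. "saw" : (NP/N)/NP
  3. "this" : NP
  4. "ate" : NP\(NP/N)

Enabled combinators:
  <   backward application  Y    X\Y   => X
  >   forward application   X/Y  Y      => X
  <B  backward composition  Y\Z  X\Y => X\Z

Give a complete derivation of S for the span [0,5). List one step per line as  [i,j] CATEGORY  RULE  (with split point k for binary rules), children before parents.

[0,1] PP\NP  lex  "which"
[1,2] (S\(PP\NP))/NP  lex  "cat"
[2,3] (NP/N)/NP  lex  "saw"
[3,4] NP  lex  "this"
[2,4] NP/N  >  k=3
[4,5] NP\(NP/N)  lex  "ate"
[2,5] NP  <  k=4
[1,5] S\(PP\NP)  >  k=2
[0,5] S  <  k=1

[0,5] S   <
  [0,1] "which" : PP\NP
  [1,5] S\(PP\NP)   >
    [1,2] "cat" : (S\(PP\NP))/NP
    [2,5] NP   <
      [2,4] NP/N   >
        [2,3] "saw" : (NP/N)/NP
        [3,4] "this" : NP
      [4,5] "ate" : NP\(NP/N)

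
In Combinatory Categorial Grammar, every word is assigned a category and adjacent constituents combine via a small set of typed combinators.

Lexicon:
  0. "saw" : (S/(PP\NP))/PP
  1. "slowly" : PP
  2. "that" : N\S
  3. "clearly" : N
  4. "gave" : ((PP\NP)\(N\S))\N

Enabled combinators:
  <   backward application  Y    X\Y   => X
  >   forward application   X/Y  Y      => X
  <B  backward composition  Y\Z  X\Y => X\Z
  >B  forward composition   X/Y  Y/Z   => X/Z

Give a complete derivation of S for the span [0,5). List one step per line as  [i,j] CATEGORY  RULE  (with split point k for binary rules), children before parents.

[0,5] S   >
  [0,2] S/(PP\NP)   >
    [0,1] "saw" : (S/(PP\NP))/PP
    [1,2] "slowly" : PP
  [2,5] PP\NP   <
    [2,3] "that" : N\S
    [3,5] (PP\NP)\(N\S)   <
      [3,4] "clearly" : N
      [4,5] "gave" : ((PP\NP)\(N\S))\N

[0,1] (S/(PP\NP))/PP  lex  "saw"
[1,2] PP  lex  "slowly"
[0,2] S/(PP\NP)  >  k=1
[2,3] N\S  lex  "that"
[3,4] N  lex  "clearly"
[4,5] ((PP\NP)\(N\S))\N  lex  "gave"
[3,5] (PP\NP)\(N\S)  <  k=4
[2,5] PP\NP  <  k=3
[0,5] S  >  k=2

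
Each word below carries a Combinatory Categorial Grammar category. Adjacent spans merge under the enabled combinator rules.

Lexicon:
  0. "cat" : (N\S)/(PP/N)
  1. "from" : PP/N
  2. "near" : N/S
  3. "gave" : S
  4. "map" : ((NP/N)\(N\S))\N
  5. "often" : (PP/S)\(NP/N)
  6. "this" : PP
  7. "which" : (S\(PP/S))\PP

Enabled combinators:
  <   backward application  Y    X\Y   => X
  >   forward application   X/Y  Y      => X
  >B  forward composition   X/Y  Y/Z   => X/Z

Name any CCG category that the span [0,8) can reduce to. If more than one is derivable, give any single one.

S

[0,8] S   <
  [0,6] PP/S   <
    [0,5] NP/N   <
      [0,2] N\S   >
        [0,1] "cat" : (N\S)/(PP/N)
        [1,2] "from" : PP/N
      [2,5] (NP/N)\(N\S)   <
        [2,4] N   >
          [2,3] "near" : N/S
          [3,4] "gave" : S
        [4,5] "map" : ((NP/N)\(N\S))\N
    [5,6] "often" : (PP/S)\(NP/N)
  [6,8] S\(PP/S)   <
    [6,7] "this" : PP
    [7,8] "which" : (S\(PP/S))\PP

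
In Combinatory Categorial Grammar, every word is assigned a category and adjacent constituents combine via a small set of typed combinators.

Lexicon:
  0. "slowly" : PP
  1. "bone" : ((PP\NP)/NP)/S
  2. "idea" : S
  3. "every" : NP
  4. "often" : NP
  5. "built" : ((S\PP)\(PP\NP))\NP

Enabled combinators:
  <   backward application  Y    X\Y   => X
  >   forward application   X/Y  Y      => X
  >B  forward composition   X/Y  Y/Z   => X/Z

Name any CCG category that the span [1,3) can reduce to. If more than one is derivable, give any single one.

[0,6] S   <
  [0,1] "slowly" : PP
  [1,6] S\PP   <
    [1,4] PP\NP   >
      [1,3] (PP\NP)/NP   >
        [1,2] "bone" : ((PP\NP)/NP)/S
        [2,3] "idea" : S
      [3,4] "every" : NP
    [4,6] (S\PP)\(PP\NP)   <
      [4,5] "often" : NP
      [5,6] "built" : ((S\PP)\(PP\NP))\NP

(PP\NP)/NP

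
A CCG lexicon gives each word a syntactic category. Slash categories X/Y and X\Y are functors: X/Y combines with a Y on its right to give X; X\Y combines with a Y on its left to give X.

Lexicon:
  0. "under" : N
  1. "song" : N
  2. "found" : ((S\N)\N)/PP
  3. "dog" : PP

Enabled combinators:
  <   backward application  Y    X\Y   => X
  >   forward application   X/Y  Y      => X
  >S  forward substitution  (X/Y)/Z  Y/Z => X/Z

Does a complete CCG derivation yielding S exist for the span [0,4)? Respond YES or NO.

YES

[0,4] S   <
  [0,1] "under" : N
  [1,4] S\N   <
    [1,2] "song" : N
    [2,4] (S\N)\N   >
      [2,3] "found" : ((S\N)\N)/PP
      [3,4] "dog" : PP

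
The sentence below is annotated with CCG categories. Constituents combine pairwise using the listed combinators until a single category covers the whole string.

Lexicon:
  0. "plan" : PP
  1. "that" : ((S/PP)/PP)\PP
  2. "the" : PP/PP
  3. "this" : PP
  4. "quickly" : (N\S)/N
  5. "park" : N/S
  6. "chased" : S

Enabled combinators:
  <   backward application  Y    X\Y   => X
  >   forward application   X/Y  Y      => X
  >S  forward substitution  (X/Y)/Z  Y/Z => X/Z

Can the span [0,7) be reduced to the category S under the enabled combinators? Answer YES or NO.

PP ((S/PP)/PP)\PP PP/PP PP (N\S)/N N/S S
CKY chart[0,7] = {N}; S ∉ chart

NO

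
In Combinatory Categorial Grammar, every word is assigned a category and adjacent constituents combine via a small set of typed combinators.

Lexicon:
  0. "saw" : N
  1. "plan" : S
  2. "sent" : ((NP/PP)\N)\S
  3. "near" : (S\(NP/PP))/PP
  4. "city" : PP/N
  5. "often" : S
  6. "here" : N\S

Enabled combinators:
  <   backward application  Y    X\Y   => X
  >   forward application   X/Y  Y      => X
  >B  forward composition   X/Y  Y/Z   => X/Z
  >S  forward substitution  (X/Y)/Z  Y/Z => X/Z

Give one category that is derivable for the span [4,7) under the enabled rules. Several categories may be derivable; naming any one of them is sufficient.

PP

[0,7] S   <
  [0,3] NP/PP   <
    [0,1] "saw" : N
    [1,3] (NP/PP)\N   <
      [1,2] "plan" : S
      [2,3] "sent" : ((NP/PP)\N)\S
  [3,7] S\(NP/PP)   >
    [3,4] "near" : (S\(NP/PP))/PP
    [4,7] PP   >
      [4,5] "city" : PP/N
      [5,7] N   <
        [5,6] "often" : S
        [6,7] "here" : N\S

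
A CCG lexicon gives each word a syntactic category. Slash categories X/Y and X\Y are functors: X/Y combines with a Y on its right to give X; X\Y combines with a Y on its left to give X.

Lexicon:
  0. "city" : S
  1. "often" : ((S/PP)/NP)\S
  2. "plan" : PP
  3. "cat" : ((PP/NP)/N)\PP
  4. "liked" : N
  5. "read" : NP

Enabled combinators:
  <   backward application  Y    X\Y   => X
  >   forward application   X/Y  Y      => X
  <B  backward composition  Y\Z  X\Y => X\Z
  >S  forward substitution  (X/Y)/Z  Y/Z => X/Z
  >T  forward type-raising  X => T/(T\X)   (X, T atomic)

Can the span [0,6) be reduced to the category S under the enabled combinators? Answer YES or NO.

YES

[0,6] S   >
  [0,5] S/NP   >S
    [0,2] (S/PP)/NP   <
      [0,1] "city" : S
      [1,2] "often" : ((S/PP)/NP)\S
    [2,5] PP/NP   >
      [2,4] (PP/NP)/N   <
        [2,3] "plan" : PP
        [3,4] "cat" : ((PP/NP)/N)\PP
      [4,5] "liked" : N
  [5,6] "read" : NP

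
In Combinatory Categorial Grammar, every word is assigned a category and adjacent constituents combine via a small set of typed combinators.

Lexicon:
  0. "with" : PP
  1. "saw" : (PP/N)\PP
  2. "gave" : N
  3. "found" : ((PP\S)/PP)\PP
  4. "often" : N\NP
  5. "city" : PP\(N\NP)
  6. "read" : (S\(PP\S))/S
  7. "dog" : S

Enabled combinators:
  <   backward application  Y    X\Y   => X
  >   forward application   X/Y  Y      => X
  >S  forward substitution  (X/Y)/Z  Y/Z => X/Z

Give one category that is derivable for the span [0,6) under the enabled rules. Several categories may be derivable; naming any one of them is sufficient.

[0,8] S   <
  [0,6] PP\S   >
    [0,4] (PP\S)/PP   <
      [0,3] PP   >
        [0,2] PP/N   <
          [0,1] "with" : PP
          [1,2] "saw" : (PP/N)\PP
        [2,3] "gave" : N
      [3,4] "found" : ((PP\S)/PP)\PP
    [4,6] PP   <
      [4,5] "often" : N\NP
      [5,6] "city" : PP\(N\NP)
  [6,8] S\(PP\S)   >
    [6,7] "read" : (S\(PP\S))/S
    [7,8] "dog" : S

PP\S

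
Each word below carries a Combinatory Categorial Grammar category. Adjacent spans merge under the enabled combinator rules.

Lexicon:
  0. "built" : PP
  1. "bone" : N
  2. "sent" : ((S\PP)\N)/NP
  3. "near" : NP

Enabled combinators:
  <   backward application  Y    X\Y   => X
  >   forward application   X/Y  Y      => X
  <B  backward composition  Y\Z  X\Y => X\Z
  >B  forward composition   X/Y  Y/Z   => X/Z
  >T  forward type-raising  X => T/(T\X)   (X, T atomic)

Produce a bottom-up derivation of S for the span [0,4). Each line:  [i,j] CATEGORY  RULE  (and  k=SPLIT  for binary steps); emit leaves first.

[0,1] PP  lex  "built"
[0,1] S/(S\PP)  >T
[1,2] N  lex  "bone"
[2,3] ((S\PP)\N)/NP  lex  "sent"
[3,4] NP  lex  "near"
[2,4] (S\PP)\N  >  k=3
[1,4] S\PP  <  k=2
[0,4] S  >  k=1

[0,4] S   >
  [0,1] S/(S\PP)   >T
    [0,1] "built" : PP
  [1,4] S\PP   <
    [1,2] "bone" : N
    [2,4] (S\PP)\N   >
      [2,3] "sent" : ((S\PP)\N)/NP
      [3,4] "near" : NP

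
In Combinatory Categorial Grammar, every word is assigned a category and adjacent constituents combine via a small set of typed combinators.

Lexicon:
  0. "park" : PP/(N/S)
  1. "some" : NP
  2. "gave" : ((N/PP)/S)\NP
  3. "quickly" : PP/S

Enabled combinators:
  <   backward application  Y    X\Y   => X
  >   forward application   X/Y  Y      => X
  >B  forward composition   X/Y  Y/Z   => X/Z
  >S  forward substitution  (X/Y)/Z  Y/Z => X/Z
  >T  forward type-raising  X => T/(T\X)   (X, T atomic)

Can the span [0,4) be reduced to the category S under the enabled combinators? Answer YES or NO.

PP/(N/S) NP ((N/PP)/S)\NP PP/S
CKY chart[0,4] = {N/(N\PP), NP/(NP\PP), PP, PP/(PP\PP), S/(S\PP)}; S ∉ chart

NO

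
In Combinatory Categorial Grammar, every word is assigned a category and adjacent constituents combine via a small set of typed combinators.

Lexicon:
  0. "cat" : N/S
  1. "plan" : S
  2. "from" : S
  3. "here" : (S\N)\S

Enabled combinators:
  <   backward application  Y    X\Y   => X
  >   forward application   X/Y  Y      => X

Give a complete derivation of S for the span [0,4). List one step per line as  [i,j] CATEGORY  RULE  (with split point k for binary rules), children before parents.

[0,1] N/S  lex  "cat"
[1,2] S  lex  "plan"
[0,2] N  >  k=1
[2,3] S  lex  "from"
[3,4] (S\N)\S  lex  "here"
[2,4] S\N  <  k=3
[0,4] S  <  k=2

[0,4] S   <
  [0,2] N   >
    [0,1] "cat" : N/S
    [1,2] "plan" : S
  [2,4] S\N   <
    [2,3] "from" : S
    [3,4] "here" : (S\N)\S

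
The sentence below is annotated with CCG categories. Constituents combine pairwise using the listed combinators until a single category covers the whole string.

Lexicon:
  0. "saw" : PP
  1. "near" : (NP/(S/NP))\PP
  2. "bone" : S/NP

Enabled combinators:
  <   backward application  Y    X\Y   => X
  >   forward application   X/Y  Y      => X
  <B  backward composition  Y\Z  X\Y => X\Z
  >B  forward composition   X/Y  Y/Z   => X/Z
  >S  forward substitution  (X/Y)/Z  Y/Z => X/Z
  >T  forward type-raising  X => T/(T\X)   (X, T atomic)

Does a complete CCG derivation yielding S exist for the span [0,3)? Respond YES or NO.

NO

PP (NP/(S/NP))\PP S/NP
CKY chart[0,3] = {N/(N\NP), NP, NP/(NP\NP), PP/(PP\NP), S/(S\NP)}; S ∉ chart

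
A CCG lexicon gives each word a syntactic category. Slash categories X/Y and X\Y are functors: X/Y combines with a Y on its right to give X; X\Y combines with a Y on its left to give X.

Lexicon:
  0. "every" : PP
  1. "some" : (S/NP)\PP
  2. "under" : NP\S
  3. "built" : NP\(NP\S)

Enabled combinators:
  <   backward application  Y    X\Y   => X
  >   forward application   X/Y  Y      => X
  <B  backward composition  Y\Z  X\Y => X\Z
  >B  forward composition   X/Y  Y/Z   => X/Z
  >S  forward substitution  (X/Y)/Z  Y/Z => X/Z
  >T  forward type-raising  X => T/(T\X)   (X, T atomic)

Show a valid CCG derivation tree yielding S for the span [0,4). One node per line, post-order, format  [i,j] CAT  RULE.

[0,4] S   >
  [0,2] S/NP   <
    [0,1] "every" : PP
    [1,2] "some" : (S/NP)\PP
  [2,4] NP   <
    [2,3] "under" : NP\S
    [3,4] "built" : NP\(NP\S)

[0,1] PP  lex  "every"
[1,2] (S/NP)\PP  lex  "some"
[0,2] S/NP  <  k=1
[2,3] NP\S  lex  "under"
[3,4] NP\(NP\S)  lex  "built"
[2,4] NP  <  k=3
[0,4] S  >  k=2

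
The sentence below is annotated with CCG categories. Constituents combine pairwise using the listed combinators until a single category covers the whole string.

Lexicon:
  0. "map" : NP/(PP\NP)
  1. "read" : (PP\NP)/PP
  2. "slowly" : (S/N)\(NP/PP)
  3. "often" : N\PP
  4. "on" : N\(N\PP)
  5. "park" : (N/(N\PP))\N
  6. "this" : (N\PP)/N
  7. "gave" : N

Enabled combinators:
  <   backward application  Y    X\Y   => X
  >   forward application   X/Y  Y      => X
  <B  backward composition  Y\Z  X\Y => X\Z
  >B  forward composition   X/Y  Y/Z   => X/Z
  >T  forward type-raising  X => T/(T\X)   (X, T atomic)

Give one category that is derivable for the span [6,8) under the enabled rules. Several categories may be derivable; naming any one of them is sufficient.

[0,8] S   >
  [0,3] S/N   <
    [0,2] NP/PP   >B
      [0,1] "map" : NP/(PP\NP)
      [1,2] "read" : (PP\NP)/PP
    [2,3] "slowly" : (S/N)\(NP/PP)
  [3,8] N   >
    [3,6] N/(N\PP)   <
      [3,5] N   <
        [3,4] "often" : N\PP
        [4,5] "on" : N\(N\PP)
      [5,6] "park" : (N/(N\PP))\N
    [6,8] N\PP   >
      [6,7] "this" : (N\PP)/N
      [7,8] "gave" : N

N\PP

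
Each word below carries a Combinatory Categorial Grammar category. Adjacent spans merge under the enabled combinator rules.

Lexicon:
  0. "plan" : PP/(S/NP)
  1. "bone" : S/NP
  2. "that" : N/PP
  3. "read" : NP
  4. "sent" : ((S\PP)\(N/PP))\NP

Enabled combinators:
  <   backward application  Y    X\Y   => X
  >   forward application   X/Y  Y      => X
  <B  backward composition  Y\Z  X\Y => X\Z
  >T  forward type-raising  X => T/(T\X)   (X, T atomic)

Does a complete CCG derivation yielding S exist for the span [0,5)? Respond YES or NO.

[0,5] S   <
  [0,2] PP   >
    [0,1] "plan" : PP/(S/NP)
    [1,2] "bone" : S/NP
  [2,5] S\PP   <
    [2,3] "that" : N/PP
    [3,5] (S\PP)\(N/PP)   <
      [3,4] "read" : NP
      [4,5] "sent" : ((S\PP)\(N/PP))\NP

YES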